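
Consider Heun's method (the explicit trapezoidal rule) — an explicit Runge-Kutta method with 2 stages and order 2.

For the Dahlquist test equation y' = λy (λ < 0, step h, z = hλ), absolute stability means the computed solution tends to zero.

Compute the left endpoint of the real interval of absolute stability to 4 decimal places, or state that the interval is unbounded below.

With y'=λy (z=hλ):
  order 2, 2-stage ⇒ R(z)=1+z+z^2/2
  (e.g. R(-1.29)=0.54205, |R|=0.54205)

Need |R(x)|<1, x<0.
x=-1.29: |R|=0.5421
|R(-2.09)|=1.0940 |R(-1.31)|=0.5481 |R(-0.69)|=0.5481
Bisect:
  x_lo=-2.4106 |R|=1.4948  x_hi=-0.2785 |R|=0.7603
  mid=-1.34454 |R|=0.55935 →hi
  mid=-1.87755 |R|=0.88505 →hi
  mid=-2.14405 |R|=1.15443 →lo
  mid=-2.01080 |R|=1.01086 →lo
  mid=-1.94418 |R|=0.94573 →hi
  mid=-1.97749 |R|=0.97774 →hi
  mid=-1.99414 |R|=0.99416 →hi
  mid=-2.00247 |R|=1.00248 →lo
  mid=-1.99831 |R|=0.99831 →hi
  ...
  [-2.00000,-1.99987] ⇒ x*=-2.0000
Stable set (-2.0000, 0).

z* = -2.0000.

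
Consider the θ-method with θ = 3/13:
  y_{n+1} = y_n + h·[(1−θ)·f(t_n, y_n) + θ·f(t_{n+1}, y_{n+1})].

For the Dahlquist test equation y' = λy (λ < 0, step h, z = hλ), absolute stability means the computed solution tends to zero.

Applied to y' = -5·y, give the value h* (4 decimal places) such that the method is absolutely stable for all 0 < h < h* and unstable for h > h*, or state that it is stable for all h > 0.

(-3.7143,0); λ=-5 ⇒ h* = (26/7)/5 = 0.7429.

Test eqn y'=λy, z=hλ:
  y_{n+1} = y_n + z·[10/13·y_n + 3/13·y_{n+1}] ⇒ (1 − 3/13z)y_{n+1} = (1 + 10/13z)y_n
  ⇒ R(z) = (1 + 10/13z)/(1 − 3/13z).

Need |R(x)|<1, x<0.
x=-1.76: |R|=0.2516
R=−1: 1+10/13x = −1+3/13x ⇒ -7/13x=2 ⇒ x=2/(-7/13)=-3.7143
Confirm numerically:
  x=-3.000: |R|=0.77273 <1
  x=-2.977: |R|=0.76467 <1
  x=-1.668: |R|=0.20440 <1
  x=-4.264: |R|=1.14919 >1
  x=-3.980: |R|=1.07458 >1
  x=-3.978: |R|=1.07404 >1
Interval (-3.7143, 0).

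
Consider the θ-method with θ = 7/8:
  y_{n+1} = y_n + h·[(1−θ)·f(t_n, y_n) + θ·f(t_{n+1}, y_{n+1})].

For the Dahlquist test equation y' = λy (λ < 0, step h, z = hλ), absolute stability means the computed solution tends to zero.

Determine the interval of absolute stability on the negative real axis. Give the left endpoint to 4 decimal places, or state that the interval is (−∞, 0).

Set f=λy, z=hλ:
  y_{n+1} = y_n + z·[1/8·y_n + 7/8·y_{n+1}] ⇒ (1 − 7/8z)y_{n+1} = (1 + 1/8z)y_n
  ⇒ R(z) = (1 + 1/8z)/(1 − 7/8z).

Boundary: |R(x)|=1, x<0.
x=-1.02: |R|=0.4610
x=-2: |R|=0.2727
x=-10: |R|=0.0256
x=-100: |R|=0.1299
θ=7/8≥1/2 ⇒ |1+1/8x|<|1−7/8x| ∀x<0 ⇒ interval (−∞,0).

unbounded; (−∞, 0).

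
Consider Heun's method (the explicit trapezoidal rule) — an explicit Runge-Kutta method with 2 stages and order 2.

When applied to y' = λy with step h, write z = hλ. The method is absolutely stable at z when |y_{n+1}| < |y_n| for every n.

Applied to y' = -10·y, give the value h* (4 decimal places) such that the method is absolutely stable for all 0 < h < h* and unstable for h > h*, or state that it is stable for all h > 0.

(-2.0000,0); λ=-10 ⇒ h* = 0.2000.

On y'=λy, z=hλ:
  order 2, 2-stage ⇒ R(z)=1+z+z^2/2
  (e.g. R(-0.57)=0.59245, |R|=0.59245)

Need |R(x)|<1, x<0.
x=-0.57: |R|=0.5924
|R(-2.25)|=1.2812 |R(-1.14)|=0.5098 |R(-1.06)|=0.5018
Bisect:
  x_lo=-2.7555 |R|=2.0409  x_hi=-0.1994 |R|=0.8205
  mid=-1.47743 |R|=0.61397 →hi
  mid=-2.11647 |R|=1.12325 →lo
  mid=-1.79695 |R|=0.81757 →hi
  mid=-1.95671 |R|=0.95765 →hi
  mid=-2.03659 |R|=1.03726 →lo
  mid=-1.99665 |R|=0.99666 →hi
  mid=-2.01662 |R|=1.01676 →lo
  ...
  [-2.00008,-1.99993] ⇒ x*=-2.0000
So |R|<1 on (-2.0000, 0).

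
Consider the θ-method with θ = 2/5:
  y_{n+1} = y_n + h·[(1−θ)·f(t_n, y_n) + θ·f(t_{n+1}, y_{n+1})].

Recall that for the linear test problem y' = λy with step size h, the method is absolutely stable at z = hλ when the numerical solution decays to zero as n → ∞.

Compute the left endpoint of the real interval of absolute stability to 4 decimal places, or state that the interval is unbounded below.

z* = -10.0000.

Set f=λy, z=hλ:
  y_{n+1} = y_n + z·[3/5·y_n + 2/5·y_{n+1}] ⇒ (1 − 2/5z)y_{n+1} = (1 + 3/5z)y_n
  Hence R(z) = (1 + 3/5z)/(1 − 2/5z).

Find x<0 with |R(x)|<1.
x=-0.76: |R|=0.4172
R=−1: 1+3/5x = −1+2/5x ⇒ -1/5x=2 ⇒ x=2/(-1/5)=-10.0000
Confirm numerically:
  x=-8.049: |R|=0.90753 <1
  x=-6.918: |R|=0.83638 <1
  x=-6.682: |R|=0.81932 <1
  x=-4.515: |R|=0.60905 <1
  x=-10.341: |R|=1.01328 >1
  x=-10.179: |R|=1.00706 >1
So |R|<1 on (-10.0000, 0).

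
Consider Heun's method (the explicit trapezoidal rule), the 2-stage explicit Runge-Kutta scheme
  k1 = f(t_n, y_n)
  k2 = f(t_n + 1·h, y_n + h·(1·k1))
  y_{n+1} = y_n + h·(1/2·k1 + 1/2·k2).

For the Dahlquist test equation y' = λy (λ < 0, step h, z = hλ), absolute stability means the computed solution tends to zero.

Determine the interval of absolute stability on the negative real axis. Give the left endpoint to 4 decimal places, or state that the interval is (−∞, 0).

(-2.0000, 0).

With y'=λy (z=hλ):
  order 2, 2-stage ⇒ R(z)=1+z+z^2/2
  (e.g. R(-1.62)=0.69220, |R|=0.69220)

Need |R(x)|<1, x<0.
x=-1.62: |R|=0.6922
|R(-1.77)|=0.7964 |R(-0.76)|=0.5288 |R(-0.59)|=0.5840
Bisect:
  x_lo=-2.8315 |R|=2.1772  x_hi=-0.0608 |R|=0.9411
  mid=-1.44614 |R|=0.59952 →hi
  mid=-2.13882 |R|=1.14846 →lo
  mid=-1.79248 |R|=0.81401 →hi
  mid=-1.96565 |R|=0.96624 →hi
  mid=-2.05224 |R|=1.05360 →lo
  mid=-2.00894 |R|=1.00898 →lo
  mid=-1.98730 |R|=0.98738 →hi
  mid=-1.99812 |R|=0.99812 →hi
  mid=-2.00353 |R|=1.00354 →lo
  mid=-2.00083 |R|=1.00083 →lo
  ...
  [-2.00015,-1.99998] ⇒ x*=-2.0000
So |R|<1 on (-2.0000, 0).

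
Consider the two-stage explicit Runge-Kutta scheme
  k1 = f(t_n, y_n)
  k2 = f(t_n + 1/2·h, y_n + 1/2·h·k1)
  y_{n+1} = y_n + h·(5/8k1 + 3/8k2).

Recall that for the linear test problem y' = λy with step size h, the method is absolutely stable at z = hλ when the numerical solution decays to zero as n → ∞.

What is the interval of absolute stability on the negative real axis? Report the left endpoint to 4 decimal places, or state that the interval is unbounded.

Set f=λy, z=hλ:
  k1=λy_n ⇒ h·k1=z·y_n;  k2=λ(1+1/2z)y_n ⇒ h·k2=z(1+1/2z)y_n
  y_{n+1}/y_n = 1 + 5/8z + 3/8z(1+1/2z) = 1 + z + 3/16z²
  R(z) = 1 + z + 3/16z².

Find x<0 with |R(x)|<1.
x=-0.77: |R|=0.3412
R=1: x+3/16x²=0 ⇒ x=−16/3=-5.3333; min R=1−1/(4·3/16)=-0.3333>−1
Confirm numerically:
  x=-4.198: |R|=0.10635 <1
  x=-3.385: |R|=0.23658 <1
  x=-3.357: |R|=0.24398 <1
  x=-2.842: |R|=0.32757 <1
  x=-5.863: |R|=1.58227 >1
  x=-5.525: |R|=1.19855 >1
  x=-5.428: |R|=1.09635 >1
So |R|<1 on (-5.3333, 0).

(-5.3333, 0).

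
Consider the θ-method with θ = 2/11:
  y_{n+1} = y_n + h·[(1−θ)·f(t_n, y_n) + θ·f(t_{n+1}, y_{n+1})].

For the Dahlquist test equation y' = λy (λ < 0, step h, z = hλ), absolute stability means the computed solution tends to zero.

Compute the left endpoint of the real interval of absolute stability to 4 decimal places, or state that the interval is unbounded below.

left endpoint -3.1429.

On y'=λy, z=hλ:
  y_{n+1} = y_n + z·[9/11·y_n + 2/11·y_{n+1}] ⇒ (1 − 2/11z)y_{n+1} = (1 + 9/11z)y_n
  Hence R(z) = (1 + 9/11z)/(1 − 2/11z).

Boundary: |R(x)|=1, x<0.
x=-1.72: |R|=0.3102
R=−1: 1+9/11x = −1+2/11x ⇒ -7/11x=2 ⇒ x=2/(-7/11)=-3.1429
Confirm numerically:
  x=-3.037: |R|=0.95660 <1
  x=-3.032: |R|=0.95452 <1
  x=-2.773: |R|=0.84353 <1
  x=-3.558: |R|=1.16041 >1
  x=-3.260: |R|=1.04680 >1
  x=-3.182: |R|=1.01578 >1
So |R|<1 on (-3.1429, 0).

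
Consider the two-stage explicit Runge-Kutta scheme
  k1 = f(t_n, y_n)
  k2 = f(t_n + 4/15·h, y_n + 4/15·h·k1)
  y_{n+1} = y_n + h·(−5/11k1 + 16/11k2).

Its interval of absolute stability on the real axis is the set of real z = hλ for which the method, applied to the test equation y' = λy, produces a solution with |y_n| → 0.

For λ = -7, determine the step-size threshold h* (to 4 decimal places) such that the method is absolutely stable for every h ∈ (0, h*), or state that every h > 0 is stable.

With y'=λy (z=hλ):
  k1=λy_n ⇒ h·k1=z·y_n;  k2=λ(1+4/15z)y_n ⇒ h·k2=z(1+4/15z)y_n
  y_{n+1}/y_n = 1 − 5/11z + 16/11z(1+4/15z) = 1 + z + 64/165z²
  so R(z) = 1 + z + 64/165z².

Solve |R(x)|<1 on ℝ⁻.
x=-1.54: |R|=0.3799
R=1: x+64/165x²=0 ⇒ x=−165/64=-2.5781; min R=1−1/(4·64/165)=0.3555>−1
Confirm numerically:
  x=-2.448: |R|=0.87644 <1
  x=-1.906: |R|=0.50310 <1
  x=-1.699: |R|=0.42065 <1
  x=-1.148: |R|=0.36319 <1
  x=-3.146: |R|=1.69296 >1
  x=-2.826: |R|=1.27171 >1
  x=-2.814: |R|=1.25746 >1
Interval (-2.5781, 0).

(-2.5781,0); λ=-7 ⇒ h* = (165/64)/7 = 0.3683.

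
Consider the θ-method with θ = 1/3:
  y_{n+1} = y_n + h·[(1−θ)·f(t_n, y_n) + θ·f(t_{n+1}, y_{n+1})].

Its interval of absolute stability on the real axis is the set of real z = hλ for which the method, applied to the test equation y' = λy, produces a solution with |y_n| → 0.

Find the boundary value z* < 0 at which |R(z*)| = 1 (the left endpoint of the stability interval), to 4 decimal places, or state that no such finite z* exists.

z* = -6.0000.

With y'=λy (z=hλ):
  y_{n+1} = y_n + z·[2/3·y_n + 1/3·y_{n+1}] ⇒ (1 − 1/3z)y_{n+1} = (1 + 2/3z)y_n
  R(z) = (1 + 2/3z)/(1 − 1/3z).

Solve |R(x)|<1 on ℝ⁻.
x=-0.49: |R|=0.5788
R=−1: 1+2/3x = −1+1/3x ⇒ -1/3x=2 ⇒ x=2/(-1/3)=-6.0000
Confirm numerically:
  x=-5.728: |R|=0.96884 <1
  x=-5.587: |R|=0.95190 <1
  x=-5.263: |R|=0.91081 <1
  x=-6.589: |R|=1.06142 >1
  x=-6.240: |R|=1.02597 >1
Interval (-6.0000, 0).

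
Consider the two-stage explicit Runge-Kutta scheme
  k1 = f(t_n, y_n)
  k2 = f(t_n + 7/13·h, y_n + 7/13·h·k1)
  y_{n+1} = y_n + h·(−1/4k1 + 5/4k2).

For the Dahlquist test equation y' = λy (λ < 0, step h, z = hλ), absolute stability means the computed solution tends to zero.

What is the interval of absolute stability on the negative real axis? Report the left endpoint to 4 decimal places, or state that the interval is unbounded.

(-1.4857, 0).

Set f=λy, z=hλ:
  k1=λy_n ⇒ h·k1=z·y_n;  k2=λ(1+7/13z)y_n ⇒ h·k2=z(1+7/13z)y_n
  y_{n+1}/y_n = 1 − 1/4z + 5/4z(1+7/13z) = 1 + z + 35/52z²
  so R(z) = 1 + z + 35/52z².

Find x<0 with |R(x)|<1.
x=-0.33: |R|=0.7433
R=1: x+35/52x²=0 ⇒ x=−52/35=-1.4857; min R=1−1/(4·35/52)=0.6286>−1
Confirm numerically:
  x=-1.022: |R|=0.68102 <1
  x=-1.021: |R|=0.68064 <1
  x=-1.006: |R|=0.67518 <1
  x=-0.991: |R|=0.67002 <1
  x=-1.729: |R|=1.28312 >1
  x=-1.583: |R|=1.10366 >1
Stable set (-1.4857, 0).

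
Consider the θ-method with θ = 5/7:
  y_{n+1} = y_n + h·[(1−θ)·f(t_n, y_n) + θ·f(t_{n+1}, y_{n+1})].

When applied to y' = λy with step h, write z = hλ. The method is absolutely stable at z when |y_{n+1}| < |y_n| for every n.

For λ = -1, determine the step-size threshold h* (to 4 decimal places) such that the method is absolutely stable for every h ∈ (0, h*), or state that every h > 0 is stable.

interval (−∞, 0). Any h>0 works for λ=-1.

On y'=λy, z=hλ:
  y_{n+1} = y_n + z·[2/7·y_n + 5/7·y_{n+1}] ⇒ (1 − 5/7z)y_{n+1} = (1 + 2/7z)y_n
  Hence R(z) = (1 + 2/7z)/(1 − 5/7z).

Solve |R(x)|<1 on ℝ⁻.
x=-1.58: |R|=0.2577
x=-2: |R|=0.1765
x=-10: |R|=0.2281
x=-100: |R|=0.3807
θ=5/7≥1/2 ⇒ |1+2/7x|<|1−5/7x| ∀x<0 ⇒ stable on all of ℝ⁻.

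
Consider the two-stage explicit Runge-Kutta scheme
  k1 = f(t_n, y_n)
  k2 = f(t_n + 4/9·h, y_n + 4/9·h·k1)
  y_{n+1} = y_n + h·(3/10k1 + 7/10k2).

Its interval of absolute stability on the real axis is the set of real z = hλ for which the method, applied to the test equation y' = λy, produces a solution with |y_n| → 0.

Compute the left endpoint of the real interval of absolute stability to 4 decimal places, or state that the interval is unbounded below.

z* = -3.2143.

On y'=λy, z=hλ:
  k1=λy_n ⇒ h·k1=z·y_n;  k2=λ(1+4/9z)y_n ⇒ h·k2=z(1+4/9z)y_n
  y_{n+1}/y_n = 1 + 3/10z + 7/10z(1+4/9z) = 1 + z + 14/45z²
  R(z) = 1 + z + 14/45z².

Boundary: |R(x)|=1, x<0.
x=-1.55: |R|=0.1974
R=1: x+14/45x²=0 ⇒ x=−45/14=-3.2143; min R=1−1/(4·14/45)=0.1964>−1
Confirm numerically:
  x=-2.682: |R|=0.55586 <1
  x=-2.585: |R|=0.49391 <1
  x=-2.517: |R|=0.45398 <1
  x=-2.092: |R|=0.26957 <1
  x=-3.470: |R|=1.27606 >1
  x=-3.447: |R|=1.24956 >1
Stable set (-3.2143, 0).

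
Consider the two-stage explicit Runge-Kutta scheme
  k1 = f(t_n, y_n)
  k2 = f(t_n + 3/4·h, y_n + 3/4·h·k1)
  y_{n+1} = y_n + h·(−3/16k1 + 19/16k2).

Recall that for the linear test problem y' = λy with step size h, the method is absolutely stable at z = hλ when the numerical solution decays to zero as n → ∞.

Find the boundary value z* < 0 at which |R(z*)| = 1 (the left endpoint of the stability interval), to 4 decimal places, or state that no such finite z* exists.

left endpoint -1.1228.

Test eqn y'=λy, z=hλ:
  k1=λy_n ⇒ h·k1=z·y_n;  k2=λ(1+3/4z)y_n ⇒ h·k2=z(1+3/4z)y_n
  y_{n+1}/y_n = 1 − 3/16z + 19/16z(1+3/4z) = 1 + z + 57/64z²
  ⇒ R(z) = 1 + z + 57/64z².

Boundary: |R(x)|=1, x<0.
x=-0.46: |R|=0.7285
R=1: x+57/64x²=0 ⇒ x=−64/57=-1.1228; min R=1−1/(4·57/64)=0.7193>−1
Confirm numerically:
  x=-0.754: |R|=0.75233 <1
  x=-0.729: |R|=0.74431 <1
  x=-0.713: |R|=0.73977 <1
  x=-0.474: |R|=0.72610 <1
  x=-1.603: |R|=1.68556 >1
  x=-1.570: |R|=1.62530 >1
Stable set (-1.1228, 0).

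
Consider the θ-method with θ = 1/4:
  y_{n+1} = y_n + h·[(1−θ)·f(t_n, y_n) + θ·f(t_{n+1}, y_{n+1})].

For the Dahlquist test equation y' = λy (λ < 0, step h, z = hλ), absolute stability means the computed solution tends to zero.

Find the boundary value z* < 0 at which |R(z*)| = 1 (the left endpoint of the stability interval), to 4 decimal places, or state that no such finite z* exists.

With y'=λy (z=hλ):
  y_{n+1} = y_n + z·[3/4·y_n + 1/4·y_{n+1}] ⇒ (1 − 1/4z)y_{n+1} = (1 + 3/4z)y_n
  so R(z) = (1 + 3/4z)/(1 − 1/4z).

Find x<0 with |R(x)|<1.
x=-1.72: |R|=0.2028
R=−1: 1+3/4x = −1+1/4x ⇒ -1/2x=2 ⇒ x=2/(-1/2)=-4.0000
Confirm numerically:
  x=-3.977: |R|=0.99423 <1
  x=-2.748: |R|=0.62893 <1
  x=-2.280: |R|=0.45223 <1
  x=-1.990: |R|=0.32888 <1
  x=-4.514: |R|=1.12074 >1
  x=-4.186: |R|=1.04544 >1
  x=-4.035: |R|=1.00871 >1
Stable set (-4.0000, 0).

z* = -4.0000.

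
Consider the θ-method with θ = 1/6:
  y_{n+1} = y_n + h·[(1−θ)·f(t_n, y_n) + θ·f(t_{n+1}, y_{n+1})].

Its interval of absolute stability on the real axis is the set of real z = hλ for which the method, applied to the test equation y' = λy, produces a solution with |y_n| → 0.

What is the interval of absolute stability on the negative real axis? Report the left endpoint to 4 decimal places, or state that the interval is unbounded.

z∈(-3.0000,0).

Set f=λy, z=hλ:
  y_{n+1} = y_n + z·[5/6·y_n + 1/6·y_{n+1}] ⇒ (1 − 1/6z)y_{n+1} = (1 + 5/6z)y_n
  R(z) = (1 + 5/6z)/(1 − 1/6z).

Boundary: |R(x)|=1, x<0.
x=-1.59: |R|=0.2569
R=−1: 1+5/6x = −1+1/6x ⇒ -2/3x=2 ⇒ x=2/(-2/3)=-3.0000
Confirm numerically:
  x=-2.818: |R|=0.91744 <1
  x=-2.805: |R|=0.91141 <1
  x=-2.305: |R|=0.66526 <1
  x=-1.610: |R|=0.26938 <1
  x=-3.242: |R|=1.10474 >1
  x=-3.142: |R|=1.06213 >1
Stable set (-3.0000, 0).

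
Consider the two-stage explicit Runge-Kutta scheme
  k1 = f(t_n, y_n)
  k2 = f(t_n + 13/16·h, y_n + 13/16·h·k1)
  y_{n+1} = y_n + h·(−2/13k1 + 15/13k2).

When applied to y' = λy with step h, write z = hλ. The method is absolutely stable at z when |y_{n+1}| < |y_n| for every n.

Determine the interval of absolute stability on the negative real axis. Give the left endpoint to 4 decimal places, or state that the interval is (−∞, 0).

z∈(-1.0667,0).

Set f=λy, z=hλ:
  k1=λy_n ⇒ h·k1=z·y_n;  k2=λ(1+13/16z)y_n ⇒ h·k2=z(1+13/16z)y_n
  y_{n+1}/y_n = 1 − 2/13z + 15/13z(1+13/16z) = 1 + z + 15/16z²
  R(z) = 1 + z + 15/16z².

Find x<0 with |R(x)|<1.
x=-0.99: |R|=0.9288
R=1: x+15/16x²=0 ⇒ x=−16/15=-1.0667; min R=1−1/(4·15/16)=0.7333>−1
Confirm numerically:
  x=-0.940: |R|=0.88838 <1
  x=-0.742: |R|=0.77415 <1
  x=-0.670: |R|=0.75084 <1
  x=-0.467: |R|=0.73746 <1
  x=-1.262: |R|=1.23110 >1
  x=-1.196: |R|=1.14501 >1
Stable set (-1.0667, 0).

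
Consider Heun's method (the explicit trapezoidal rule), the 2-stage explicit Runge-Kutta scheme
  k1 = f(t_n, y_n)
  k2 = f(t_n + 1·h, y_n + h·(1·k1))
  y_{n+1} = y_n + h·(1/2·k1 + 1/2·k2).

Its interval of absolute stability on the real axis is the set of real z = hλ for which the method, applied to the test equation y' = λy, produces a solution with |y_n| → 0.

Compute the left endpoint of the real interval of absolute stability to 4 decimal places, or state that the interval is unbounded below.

On y'=λy, z=hλ:
  order 2, 2-stage ⇒ R(z)=1+z+z^2/2
  (e.g. R(-1.02)=0.50020, |R|=0.50020)

Boundary: |R(x)|=1, x<0.
x=-1.02: |R|=0.5002
|R(-1.75)|=0.7812 |R(-1.51)|=0.6300
Bisect:
  x_lo=-2.3416 |R|=1.4000  x_hi=-0.2003 |R|=0.8198
  mid=-1.27095 |R|=0.53671 →hi
  mid=-1.80628 |R|=0.82505 →hi
  mid=-2.07395 |R|=1.07669 →lo
  mid=-1.94012 |R|=0.94191 →hi
  mid=-2.00704 |R|=1.00706 →lo
  mid=-1.97358 |R|=0.97393 →hi
  mid=-1.99031 |R|=0.99035 →hi
  ...
  [-2.00011,-1.99998] ⇒ x*=-2.0000
Stable set (-2.0000, 0).

left endpoint -2.0000.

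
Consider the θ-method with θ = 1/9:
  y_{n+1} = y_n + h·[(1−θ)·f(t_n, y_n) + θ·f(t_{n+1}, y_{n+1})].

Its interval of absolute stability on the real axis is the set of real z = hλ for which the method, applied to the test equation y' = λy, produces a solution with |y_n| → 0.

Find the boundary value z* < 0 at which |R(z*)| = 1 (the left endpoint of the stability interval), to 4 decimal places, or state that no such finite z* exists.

Test eqn y'=λy, z=hλ:
  y_{n+1} = y_n + z·[8/9·y_n + 1/9·y_{n+1}] ⇒ (1 − 1/9z)y_{n+1} = (1 + 8/9z)y_n
  R(z) = (1 + 8/9z)/(1 − 1/9z).

Boundary: |R(x)|=1, x<0.
x=-0.95: |R|=0.1407
R=−1: 1+8/9x = −1+1/9x ⇒ -7/9x=2 ⇒ x=2/(-7/9)=-2.5714
Confirm numerically:
  x=-1.936: |R|=0.59327 <1
  x=-1.859: |R|=0.54075 <1
  x=-1.844: |R|=0.53043 <1
  x=-1.474: |R|=0.26656 <1
  x=-3.045: |R|=1.27522 >1
  x=-2.857: |R|=1.16859 >1
Stable set (-2.5714, 0).

z* = -2.5714.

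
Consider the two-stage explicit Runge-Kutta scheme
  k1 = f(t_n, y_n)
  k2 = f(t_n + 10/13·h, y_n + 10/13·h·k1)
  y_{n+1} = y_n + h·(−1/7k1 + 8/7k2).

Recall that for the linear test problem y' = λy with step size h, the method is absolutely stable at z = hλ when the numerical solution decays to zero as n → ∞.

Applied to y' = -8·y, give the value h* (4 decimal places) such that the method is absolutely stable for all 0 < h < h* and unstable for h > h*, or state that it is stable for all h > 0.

(-1.1375,0); λ=-8 ⇒ h* = (91/80)/8 = 0.1422.

Set f=λy, z=hλ:
  k1=λy_n ⇒ h·k1=z·y_n;  k2=λ(1+10/13z)y_n ⇒ h·k2=z(1+10/13z)y_n
  y_{n+1}/y_n = 1 − 1/7z + 8/7z(1+10/13z) = 1 + z + 80/91z²
  so R(z) = 1 + z + 80/91z².

Need |R(x)|<1, x<0.
x=-1.6: |R|=1.6505
R=1: x+80/91x²=0 ⇒ x=−91/80=-1.1375; min R=1−1/(4·80/91)=0.7156>−1
Confirm numerically:
  x=-0.696: |R|=0.72986 <1
  x=-0.675: |R|=0.72555 <1
  x=-0.673: |R|=0.72518 <1
  x=-0.666: |R|=0.72394 <1
  x=-1.688: |R|=1.81692 >1
  x=-1.250: |R|=1.12363 >1
  x=-1.172: |R|=1.03555 >1
Interval (-1.1375, 0).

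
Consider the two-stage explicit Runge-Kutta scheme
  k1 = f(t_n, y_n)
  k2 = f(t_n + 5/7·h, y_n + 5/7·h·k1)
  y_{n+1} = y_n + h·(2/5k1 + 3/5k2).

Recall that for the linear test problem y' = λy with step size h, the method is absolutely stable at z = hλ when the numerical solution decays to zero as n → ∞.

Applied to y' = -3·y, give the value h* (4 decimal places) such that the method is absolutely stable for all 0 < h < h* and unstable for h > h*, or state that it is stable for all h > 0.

(-2.3333,0); λ=-3 ⇒ h* = (7/3)/3 = 0.7778.

Test eqn y'=λy, z=hλ:
  k1=λy_n ⇒ h·k1=z·y_n;  k2=λ(1+5/7z)y_n ⇒ h·k2=z(1+5/7z)y_n
  y_{n+1}/y_n = 1 + 2/5z + 3/5z(1+5/7z) = 1 + z + 3/7z²
  so R(z) = 1 + z + 3/7z².

Boundary: |R(x)|=1, x<0.
x=-0.64: |R|=0.5355
R=1: x+3/7x²=0 ⇒ x=−7/3=-2.3333; min R=1−1/(4·3/7)=0.4167>−1
Confirm numerically:
  x=-1.930: |R|=0.66639 <1
  x=-1.769: |R|=0.57215 <1
  x=-1.742: |R|=0.55853 <1
  x=-2.815: |R|=1.58110 >1
  x=-2.748: |R|=1.48836 >1
So |R|<1 on (-2.3333, 0).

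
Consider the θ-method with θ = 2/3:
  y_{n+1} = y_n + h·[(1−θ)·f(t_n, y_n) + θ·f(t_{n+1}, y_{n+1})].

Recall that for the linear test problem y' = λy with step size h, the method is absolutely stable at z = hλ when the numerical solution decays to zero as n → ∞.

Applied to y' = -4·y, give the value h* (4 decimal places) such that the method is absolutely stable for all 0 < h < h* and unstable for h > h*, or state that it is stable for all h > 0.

Set f=λy, z=hλ:
  y_{n+1} = y_n + z·[1/3·y_n + 2/3·y_{n+1}] ⇒ (1 − 2/3z)y_{n+1} = (1 + 1/3z)y_n
  R(z) = (1 + 1/3z)/(1 − 2/3z).

Boundary: |R(x)|=1, x<0.
x=-1.15: |R|=0.3491
x=-2: |R|=0.1429
x=-10: |R|=0.3043
x=-100: |R|=0.4778
θ=2/3≥1/2 ⇒ |1+1/3x|<|1−2/3x| ∀x<0 ⇒ stable on all of ℝ⁻.

(−∞, 0) — no finite endpoint. Any h>0 works for λ=-4.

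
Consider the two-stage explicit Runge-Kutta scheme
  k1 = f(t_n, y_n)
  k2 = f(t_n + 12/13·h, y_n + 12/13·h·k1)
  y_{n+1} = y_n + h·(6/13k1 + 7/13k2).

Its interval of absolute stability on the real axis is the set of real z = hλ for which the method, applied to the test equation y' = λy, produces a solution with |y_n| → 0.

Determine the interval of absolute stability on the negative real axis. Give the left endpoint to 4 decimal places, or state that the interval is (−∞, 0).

(-2.0119, 0).

On y'=λy, z=hλ:
  k1=λy_n ⇒ h·k1=z·y_n;  k2=λ(1+12/13z)y_n ⇒ h·k2=z(1+12/13z)y_n
  y_{n+1}/y_n = 1 + 6/13z + 7/13z(1+12/13z) = 1 + z + 84/169z²
  ⇒ R(z) = 1 + z + 84/169z².

Boundary: |R(x)|=1, x<0.
x=-0.88: |R|=0.5049
R=1: x+84/169x²=0 ⇒ x=−169/84=-2.0119; min R=1−1/(4·84/169)=0.4970>−1
Confirm numerically:
  x=-1.747: |R|=0.76997 <1
  x=-1.422: |R|=0.58306 <1
  x=-1.365: |R|=0.56110 <1
  x=-1.072: |R|=0.49919 <1
  x=-2.437: |R|=1.51491 >1
  x=-2.304: |R|=1.33450 >1
So |R|<1 on (-2.0119, 0).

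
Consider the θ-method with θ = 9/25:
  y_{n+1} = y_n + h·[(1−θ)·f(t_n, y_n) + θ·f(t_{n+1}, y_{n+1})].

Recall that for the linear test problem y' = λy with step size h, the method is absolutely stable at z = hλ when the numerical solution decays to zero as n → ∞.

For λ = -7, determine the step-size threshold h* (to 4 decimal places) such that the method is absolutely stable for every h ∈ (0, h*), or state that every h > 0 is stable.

With y'=λy (z=hλ):
  y_{n+1} = y_n + z·[16/25·y_n + 9/25·y_{n+1}] ⇒ (1 − 9/25z)y_{n+1} = (1 + 16/25z)y_n
  Hence R(z) = (1 + 16/25z)/(1 − 9/25z).

Boundary: |R(x)|=1, x<0.
x=-0.8: |R|=0.3789
R=−1: 1+16/25x = −1+9/25x ⇒ -7/25x=2 ⇒ x=2/(-7/25)=-7.1429
Confirm numerically:
  x=-6.165: |R|=0.91495 <1
  x=-5.875: |R|=0.88604 <1
  x=-4.867: |R|=0.76845 <1
  x=-3.679: |R|=0.58275 <1
  x=-7.734: |R|=1.04374 >1
  x=-7.341: |R|=1.01523 >1
Stable set (-7.1429, 0).

(-7.1429,0); λ=-7 ⇒ h* = (50/7)/7 = 1.0204.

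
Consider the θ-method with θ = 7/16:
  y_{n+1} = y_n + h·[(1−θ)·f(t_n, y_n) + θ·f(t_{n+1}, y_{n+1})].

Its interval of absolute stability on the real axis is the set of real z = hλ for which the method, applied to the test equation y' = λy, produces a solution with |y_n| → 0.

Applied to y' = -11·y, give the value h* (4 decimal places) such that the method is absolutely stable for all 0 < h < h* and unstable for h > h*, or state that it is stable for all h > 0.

Test eqn y'=λy, z=hλ:
  y_{n+1} = y_n + z·[9/16·y_n + 7/16·y_{n+1}] ⇒ (1 − 7/16z)y_{n+1} = (1 + 9/16z)y_n
  R(z) = (1 + 9/16z)/(1 − 7/16z).

Solve |R(x)|<1 on ℝ⁻.
x=-1.56: |R|=0.0728
R=−1: 1+9/16x = −1+7/16x ⇒ -1/8x=2 ⇒ x=2/(-1/8)=-16.0000
Confirm numerically:
  x=-9.483: |R|=0.84178 <1
  x=-9.212: |R|=0.83132 <1
  x=-6.881: |R|=0.71577 <1
  x=-16.309: |R|=1.00475 >1
  x=-16.040: |R|=1.00062 >1
Stable set (-16.0000, 0).

(-16.0000,0); λ=-11 ⇒ h* = (16)/11 = 1.4545.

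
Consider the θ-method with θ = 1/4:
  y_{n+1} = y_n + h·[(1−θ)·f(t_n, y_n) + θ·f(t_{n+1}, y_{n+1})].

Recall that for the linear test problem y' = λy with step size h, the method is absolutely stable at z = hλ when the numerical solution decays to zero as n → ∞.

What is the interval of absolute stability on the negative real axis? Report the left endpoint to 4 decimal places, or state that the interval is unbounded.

With y'=λy (z=hλ):
  y_{n+1} = y_n + z·[3/4·y_n + 1/4·y_{n+1}] ⇒ (1 − 1/4z)y_{n+1} = (1 + 3/4z)y_n
  ⇒ R(z) = (1 + 3/4z)/(1 − 1/4z).

Solve |R(x)|<1 on ℝ⁻.
x=-0.47: |R|=0.5794
R=−1: 1+3/4x = −1+1/4x ⇒ -1/2x=2 ⇒ x=2/(-1/2)=-4.0000
Confirm numerically:
  x=-3.490: |R|=0.86382 <1
  x=-3.243: |R|=0.79097 <1
  x=-2.741: |R|=0.62646 <1
  x=-4.125: |R|=1.03077 >1
  x=-4.032: |R|=1.00797 >1
Stable set (-4.0000, 0).

(-4.0000, 0).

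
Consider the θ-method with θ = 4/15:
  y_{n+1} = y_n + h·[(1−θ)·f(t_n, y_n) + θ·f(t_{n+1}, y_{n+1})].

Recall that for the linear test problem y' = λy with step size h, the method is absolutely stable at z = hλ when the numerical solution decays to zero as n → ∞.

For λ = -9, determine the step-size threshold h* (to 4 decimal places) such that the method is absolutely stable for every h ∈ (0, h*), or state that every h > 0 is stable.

(-4.2857,0); λ=-9 ⇒ h* = (30/7)/9 = 0.4762.

Test eqn y'=λy, z=hλ:
  y_{n+1} = y_n + z·[11/15·y_n + 4/15·y_{n+1}] ⇒ (1 − 4/15z)y_{n+1} = (1 + 11/15z)y_n
  R(z) = (1 + 11/15z)/(1 − 4/15z).

Solve |R(x)|<1 on ℝ⁻.
x=-1.77: |R|=0.2024
R=−1: 1+11/15x = −1+4/15x ⇒ -7/15x=2 ⇒ x=2/(-7/15)=-4.2857
Confirm numerically:
  x=-4.110: |R|=0.96088 <1
  x=-3.787: |R|=0.88420 <1
  x=-3.151: |R|=0.71225 <1
  x=-1.735: |R|=0.18619 <1
  x=-4.786: |R|=1.10257 >1
  x=-4.467: |R|=1.03861 >1
  x=-4.402: |R|=1.02496 >1
Stable set (-4.2857, 0).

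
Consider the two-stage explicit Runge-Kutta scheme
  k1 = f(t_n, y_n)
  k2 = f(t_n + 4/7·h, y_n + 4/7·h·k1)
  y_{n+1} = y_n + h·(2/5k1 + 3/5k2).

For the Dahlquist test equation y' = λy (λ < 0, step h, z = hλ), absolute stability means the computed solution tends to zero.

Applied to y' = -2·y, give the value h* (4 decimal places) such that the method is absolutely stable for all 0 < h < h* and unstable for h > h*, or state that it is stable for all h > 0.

Set f=λy, z=hλ:
  k1=λy_n ⇒ h·k1=z·y_n;  k2=λ(1+4/7z)y_n ⇒ h·k2=z(1+4/7z)y_n
  y_{n+1}/y_n = 1 + 2/5z + 3/5z(1+4/7z) = 1 + z + 12/35z²
  R(z) = 1 + z + 12/35z².

Boundary: |R(x)|=1, x<0.
x=-0.31: |R|=0.7229
R=1: x+12/35x²=0 ⇒ x=−35/12=-2.9167; min R=1−1/(4·12/35)=0.2708>−1
Confirm numerically:
  x=-2.549: |R|=0.67868 <1
  x=-2.273: |R|=0.49838 <1
  x=-2.161: |R|=0.44012 <1
  x=-3.442: |R|=1.61995 >1
  x=-3.056: |R|=1.14599 >1
Stable set (-2.9167, 0).

(-2.9167,0); λ=-2 ⇒ h* = (35/12)/2 = 1.4583.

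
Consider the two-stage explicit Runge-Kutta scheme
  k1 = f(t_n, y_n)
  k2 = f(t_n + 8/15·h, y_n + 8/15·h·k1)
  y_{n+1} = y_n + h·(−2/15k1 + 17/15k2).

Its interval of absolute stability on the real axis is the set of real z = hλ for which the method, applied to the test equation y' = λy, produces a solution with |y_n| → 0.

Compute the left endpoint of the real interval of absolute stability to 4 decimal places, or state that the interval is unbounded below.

With y'=λy (z=hλ):
  k1=λy_n ⇒ h·k1=z·y_n;  k2=λ(1+8/15z)y_n ⇒ h·k2=z(1+8/15z)y_n
  y_{n+1}/y_n = 1 − 2/15z + 17/15z(1+8/15z) = 1 + z + 136/225z²
  ⇒ R(z) = 1 + z + 136/225z².

Need |R(x)|<1, x<0.
x=-0.63: |R|=0.6099
R=1: x+136/225x²=0 ⇒ x=−225/136=-1.6544; min R=1−1/(4·136/225)=0.5864>−1
Confirm numerically:
  x=-1.515: |R|=0.87234 <1
  x=-1.149: |R|=0.64899 <1
  x=-1.122: |R|=0.63893 <1
  x=-0.874: |R|=0.58772 <1
  x=-2.022: |R|=1.44926 >1
  x=-2.010: |R|=1.43202 >1
  x=-1.826: |R|=1.18938 >1
Interval (-1.6544, 0).

z* = -1.6544.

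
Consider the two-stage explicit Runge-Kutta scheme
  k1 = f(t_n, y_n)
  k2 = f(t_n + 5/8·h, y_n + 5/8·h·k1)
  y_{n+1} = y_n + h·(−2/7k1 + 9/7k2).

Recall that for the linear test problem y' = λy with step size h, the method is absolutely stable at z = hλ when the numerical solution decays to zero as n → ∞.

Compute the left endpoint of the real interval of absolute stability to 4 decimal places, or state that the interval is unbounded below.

Set f=λy, z=hλ:
  k1=λy_n ⇒ h·k1=z·y_n;  k2=λ(1+5/8z)y_n ⇒ h·k2=z(1+5/8z)y_n
  y_{n+1}/y_n = 1 − 2/7z + 9/7z(1+5/8z) = 1 + z + 45/56z²
  R(z) = 1 + z + 45/56z².

Boundary: |R(x)|=1, x<0.
x=-1.64: |R|=1.5213
R=1: x+45/56x²=0 ⇒ x=−56/45=-1.2444; min R=1−1/(4·45/56)=0.6889>−1
Confirm numerically:
  x=-0.858: |R|=0.73356 <1
  x=-0.706: |R|=0.69453 <1
  x=-0.705: |R|=0.69440 <1
  x=-1.763: |R|=1.73464 >1
  x=-1.590: |R|=1.44151 >1
  x=-1.312: |R|=1.07122 >1
So |R|<1 on (-1.2444, 0).

left endpoint -1.2444.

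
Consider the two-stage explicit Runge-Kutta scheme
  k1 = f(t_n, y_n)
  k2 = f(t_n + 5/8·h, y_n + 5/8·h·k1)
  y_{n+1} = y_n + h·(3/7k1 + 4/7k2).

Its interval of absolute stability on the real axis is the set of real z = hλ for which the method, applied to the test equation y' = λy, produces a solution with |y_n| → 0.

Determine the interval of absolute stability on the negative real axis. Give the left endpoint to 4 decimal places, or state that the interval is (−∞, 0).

On y'=λy, z=hλ:
  k1=λy_n ⇒ h·k1=z·y_n;  k2=λ(1+5/8z)y_n ⇒ h·k2=z(1+5/8z)y_n
  y_{n+1}/y_n = 1 + 3/7z + 4/7z(1+5/8z) = 1 + z + 5/14z²
  ⇒ R(z) = 1 + z + 5/14z².

Need |R(x)|<1, x<0.
x=-1.08: |R|=0.3366
R=1: x+5/14x²=0 ⇒ x=−14/5=-2.8000; min R=1−1/(4·5/14)=0.3000>−1
Confirm numerically:
  x=-2.712: |R|=0.91477 <1
  x=-2.589: |R|=0.80490 <1
  x=-1.751: |R|=0.34400 <1
  x=-3.289: |R|=1.57440 >1
  x=-3.188: |R|=1.44177 >1
Interval (-2.8000, 0).

(-2.8000, 0).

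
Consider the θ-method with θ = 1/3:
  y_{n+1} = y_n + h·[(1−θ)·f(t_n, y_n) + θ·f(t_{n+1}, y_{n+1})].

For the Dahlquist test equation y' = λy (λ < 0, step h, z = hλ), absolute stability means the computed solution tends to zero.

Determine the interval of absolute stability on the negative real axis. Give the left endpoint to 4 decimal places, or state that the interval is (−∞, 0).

With y'=λy (z=hλ):
  y_{n+1} = y_n + z·[2/3·y_n + 1/3·y_{n+1}] ⇒ (1 − 1/3z)y_{n+1} = (1 + 2/3z)y_n
  Hence R(z) = (1 + 2/3z)/(1 − 1/3z).

Boundary: |R(x)|=1, x<0.
x=-1.47: |R|=0.0134
R=−1: 1+2/3x = −1+1/3x ⇒ -1/3x=2 ⇒ x=2/(-1/3)=-6.0000
Confirm numerically:
  x=-5.862: |R|=0.98443 <1
  x=-5.350: |R|=0.92216 <1
  x=-4.652: |R|=0.82384 <1
  x=-2.874: |R|=0.46782 <1
  x=-6.381: |R|=1.04061 >1
  x=-6.327: |R|=1.03506 >1
So |R|<1 on (-6.0000, 0).

z∈(-6.0000,0).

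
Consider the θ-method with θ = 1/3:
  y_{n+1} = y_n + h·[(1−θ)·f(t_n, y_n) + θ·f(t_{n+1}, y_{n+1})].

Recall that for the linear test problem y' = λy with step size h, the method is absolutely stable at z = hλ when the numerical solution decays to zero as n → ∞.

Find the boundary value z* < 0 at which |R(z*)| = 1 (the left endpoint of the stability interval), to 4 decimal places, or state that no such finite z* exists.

With y'=λy (z=hλ):
  y_{n+1} = y_n + z·[2/3·y_n + 1/3·y_{n+1}] ⇒ (1 − 1/3z)y_{n+1} = (1 + 2/3z)y_n
  so R(z) = (1 + 2/3z)/(1 − 1/3z).

Boundary: |R(x)|=1, x<0.
x=-1.46: |R|=0.0179
R=−1: 1+2/3x = −1+1/3x ⇒ -1/3x=2 ⇒ x=2/(-1/3)=-6.0000
Confirm numerically:
  x=-5.594: |R|=0.95276 <1
  x=-5.402: |R|=0.92883 <1
  x=-5.095: |R|=0.88820 <1
  x=-6.593: |R|=1.06182 >1
  x=-6.117: |R|=1.01283 >1
  x=-6.051: |R|=1.00563 >1
Interval (-6.0000, 0).

left endpoint -6.0000.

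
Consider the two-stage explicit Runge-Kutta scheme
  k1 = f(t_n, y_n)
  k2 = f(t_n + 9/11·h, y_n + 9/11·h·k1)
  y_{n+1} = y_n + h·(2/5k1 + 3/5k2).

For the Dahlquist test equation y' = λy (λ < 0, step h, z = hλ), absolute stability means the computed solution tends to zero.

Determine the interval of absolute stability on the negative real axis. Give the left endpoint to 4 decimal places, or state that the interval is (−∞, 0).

With y'=λy (z=hλ):
  k1=λy_n ⇒ h·k1=z·y_n;  k2=λ(1+9/11z)y_n ⇒ h·k2=z(1+9/11z)y_n
  y_{n+1}/y_n = 1 + 2/5z + 3/5z(1+9/11z) = 1 + z + 27/55z²
  R(z) = 1 + z + 27/55z².

Boundary: |R(x)|=1, x<0.
x=-1.02: |R|=0.4907
R=1: x+27/55x²=0 ⇒ x=−55/27=-2.0370; min R=1−1/(4·27/55)=0.4907>−1
Confirm numerically:
  x=-1.865: |R|=0.84249 <1
  x=-1.652: |R|=0.68774 <1
  x=-1.000: |R|=0.49091 <1
  x=-2.520: |R|=1.59747 >1
  x=-2.339: |R|=1.34672 >1
  x=-2.087: |R|=1.05119 >1
Stable set (-2.0370, 0).

(-2.0370, 0).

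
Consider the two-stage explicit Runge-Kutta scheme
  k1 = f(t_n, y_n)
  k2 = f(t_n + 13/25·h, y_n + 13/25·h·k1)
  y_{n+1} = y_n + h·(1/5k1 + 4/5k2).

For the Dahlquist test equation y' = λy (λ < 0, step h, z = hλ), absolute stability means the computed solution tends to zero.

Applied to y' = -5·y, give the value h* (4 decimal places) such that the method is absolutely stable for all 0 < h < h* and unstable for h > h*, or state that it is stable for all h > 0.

(-2.4038,0); λ=-5 ⇒ h* = (125/52)/5 = 0.4808.

On y'=λy, z=hλ:
  k1=λy_n ⇒ h·k1=z·y_n;  k2=λ(1+13/25z)y_n ⇒ h·k2=z(1+13/25z)y_n
  y_{n+1}/y_n = 1 + 1/5z + 4/5z(1+13/25z) = 1 + z + 52/125z²
  ⇒ R(z) = 1 + z + 52/125z².

Need |R(x)|<1, x<0.
x=-1.23: |R|=0.3994
R=1: x+52/125x²=0 ⇒ x=−125/52=-2.4038; min R=1−1/(4·52/125)=0.3990>−1
Confirm numerically:
  x=-2.353: |R|=0.95023 <1
  x=-1.954: |R|=0.63434 <1
  x=-1.748: |R|=0.52309 <1
  x=-1.417: |R|=0.41828 <1
  x=-2.743: |R|=1.38700 >1
  x=-2.677: |R|=1.30419 >1
Stable set (-2.4038, 0).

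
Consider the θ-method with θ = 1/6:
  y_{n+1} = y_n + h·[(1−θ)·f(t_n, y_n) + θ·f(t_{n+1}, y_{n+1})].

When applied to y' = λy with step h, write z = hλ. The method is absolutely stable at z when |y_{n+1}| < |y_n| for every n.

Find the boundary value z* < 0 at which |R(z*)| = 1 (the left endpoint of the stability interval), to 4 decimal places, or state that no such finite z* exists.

left endpoint -3.0000.

Set f=λy, z=hλ:
  y_{n+1} = y_n + z·[5/6·y_n + 1/6·y_{n+1}] ⇒ (1 − 1/6z)y_{n+1} = (1 + 5/6z)y_n
  so R(z) = (1 + 5/6z)/(1 − 1/6z).

Solve |R(x)|<1 on ℝ⁻.
x=-0.59: |R|=0.4628
R=−1: 1+5/6x = −1+1/6x ⇒ -2/3x=2 ⇒ x=2/(-2/3)=-3.0000
Confirm numerically:
  x=-2.228: |R|=0.62470 <1
  x=-2.085: |R|=0.54731 <1
  x=-2.059: |R|=0.53294 <1
  x=-3.551: |R|=1.23076 >1
  x=-3.382: |R|=1.16287 >1
So |R|<1 on (-3.0000, 0).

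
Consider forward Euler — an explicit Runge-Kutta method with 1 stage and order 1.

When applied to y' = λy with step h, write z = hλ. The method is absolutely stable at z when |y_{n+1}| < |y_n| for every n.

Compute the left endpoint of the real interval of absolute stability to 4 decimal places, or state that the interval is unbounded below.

On y'=λy, z=hλ:
  order 1, 1-stage ⇒ R(z)=1+z
  (e.g. R(-1.56)=-0.56000, |R|=0.56000)

Boundary: |R(x)|=1, x<0.
x=-1.56: |R|=0.5600
|R(-1.55)|=0.5500 |R(-1.27)|=0.2700 |R(-1.09)|=0.0900
Bisect:
  x_lo=-2.5110 |R|=1.5110  x_hi=-0.3405 |R|=0.6595
  mid=-1.42575 |R|=0.42575 →hi
  mid=-1.96835 |R|=0.96835 →hi
  mid=-2.23965 |R|=1.23965 →lo
  mid=-2.10400 |R|=1.10400 →lo
  mid=-2.03618 |R|=1.03618 →lo
  mid=-2.00226 |R|=1.00226 →lo
  mid=-1.98531 |R|=0.98531 →hi
  mid=-1.99379 |R|=0.99379 →hi
  mid=-1.99802 |R|=0.99802 →hi
  ...
  [-2.00001,-1.99988] ⇒ x*=-2.0000
Interval (-2.0000, 0).

left endpoint -2.0000.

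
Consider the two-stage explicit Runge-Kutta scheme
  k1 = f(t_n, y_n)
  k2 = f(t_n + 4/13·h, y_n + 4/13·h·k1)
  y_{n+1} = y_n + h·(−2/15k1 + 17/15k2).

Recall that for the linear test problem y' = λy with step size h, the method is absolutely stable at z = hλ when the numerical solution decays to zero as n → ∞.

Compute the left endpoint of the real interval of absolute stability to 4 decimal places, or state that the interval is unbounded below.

z* = -2.8676.

Test eqn y'=λy, z=hλ:
  k1=λy_n ⇒ h·k1=z·y_n;  k2=λ(1+4/13z)y_n ⇒ h·k2=z(1+4/13z)y_n
  y_{n+1}/y_n = 1 − 2/15z + 17/15z(1+4/13z) = 1 + z + 68/195z²
  ⇒ R(z) = 1 + z + 68/195z².

Boundary: |R(x)|=1, x<0.
x=-0.76: |R|=0.4414
R=1: x+68/195x²=0 ⇒ x=−195/68=-2.8676; min R=1−1/(4·68/195)=0.2831>−1
Confirm numerically:
  x=-2.009: |R|=0.39845 <1
  x=-1.742: |R|=0.31621 <1
  x=-1.551: |R|=0.28788 <1
  x=-3.102: |R|=1.25350 >1
  x=-3.066: |R|=1.21207 >1
  x=-3.053: |R|=1.19733 >1
Interval (-2.8676, 0).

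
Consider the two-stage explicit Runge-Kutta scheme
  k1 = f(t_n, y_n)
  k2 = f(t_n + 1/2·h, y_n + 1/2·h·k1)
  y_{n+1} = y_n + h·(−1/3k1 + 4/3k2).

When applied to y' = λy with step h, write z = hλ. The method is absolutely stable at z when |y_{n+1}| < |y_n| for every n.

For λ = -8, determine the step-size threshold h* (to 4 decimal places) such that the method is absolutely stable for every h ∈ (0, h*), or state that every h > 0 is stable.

(-1.5000,0); λ=-8 ⇒ h* = (3/2)/8 = 0.1875.

Set f=λy, z=hλ:
  k1=λy_n ⇒ h·k1=z·y_n;  k2=λ(1+1/2z)y_n ⇒ h·k2=z(1+1/2z)y_n
  y_{n+1}/y_n = 1 − 1/3z + 4/3z(1+1/2z) = 1 + z + 2/3z²
  so R(z) = 1 + z + 2/3z².

Find x<0 with |R(x)|<1.
x=-0.82: |R|=0.6283
R=1: x+2/3x²=0 ⇒ x=−3/2=-1.5000; min R=1−1/(4·2/3)=0.6250>−1
Confirm numerically:
  x=-1.405: |R|=0.91102 <1
  x=-1.250: |R|=0.79167 <1
  x=-1.081: |R|=0.69804 <1
  x=-1.003: |R|=0.66767 <1
  x=-2.063: |R|=1.77431 >1
  x=-1.886: |R|=1.48533 >1
  x=-1.811: |R|=1.37548 >1
Stable set (-1.5000, 0).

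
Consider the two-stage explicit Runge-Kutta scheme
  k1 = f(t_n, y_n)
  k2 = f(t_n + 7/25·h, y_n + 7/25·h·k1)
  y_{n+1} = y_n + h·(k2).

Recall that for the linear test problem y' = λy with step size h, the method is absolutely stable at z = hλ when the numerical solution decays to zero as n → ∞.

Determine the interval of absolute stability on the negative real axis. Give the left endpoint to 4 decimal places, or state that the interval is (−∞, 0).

Test eqn y'=λy, z=hλ:
  k1=λy_n ⇒ h·k1=z·y_n;  k2=λ(1+7/25z)y_n ⇒ h·k2=z(1+7/25z)y_n
  y_{n+1}/y_n = 1 + z(1+7/25z) = 1 + z + 7/25z²
  so R(z) = 1 + z + 7/25z².

Need |R(x)|<1, x<0.
x=-0.78: |R|=0.3904
R=1: x+7/25x²=0 ⇒ x=−25/7=-3.5714; min R=1−1/(4·7/25)=0.1071>−1
Confirm numerically:
  x=-3.520: |R|=0.94931 <1
  x=-3.119: |R|=0.60489 <1
  x=-2.225: |R|=0.16118 <1
  x=-1.464: |R|=0.13612 <1
  x=-4.136: |R|=1.65382 >1
  x=-3.856: |R|=1.30725 >1
Stable set (-3.5714, 0).

(-3.5714, 0).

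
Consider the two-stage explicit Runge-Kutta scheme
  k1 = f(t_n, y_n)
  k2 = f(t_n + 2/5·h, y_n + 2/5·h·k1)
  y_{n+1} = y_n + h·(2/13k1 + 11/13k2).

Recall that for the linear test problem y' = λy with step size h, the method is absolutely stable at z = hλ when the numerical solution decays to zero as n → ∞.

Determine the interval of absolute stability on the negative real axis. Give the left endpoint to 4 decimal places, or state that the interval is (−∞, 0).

z∈(-2.9545,0).

On y'=λy, z=hλ:
  k1=λy_n ⇒ h·k1=z·y_n;  k2=λ(1+2/5z)y_n ⇒ h·k2=z(1+2/5z)y_n
  y_{n+1}/y_n = 1 + 2/13z + 11/13z(1+2/5z) = 1 + z + 22/65z²
  R(z) = 1 + z + 22/65z².

Find x<0 with |R(x)|<1.
x=-0.54: |R|=0.5587
R=1: x+22/65x²=0 ⇒ x=−65/22=-2.9545; min R=1−1/(4·22/65)=0.2614>−1
Confirm numerically:
  x=-2.090: |R|=0.38843 <1
  x=-2.082: |R|=0.38514 <1
  x=-1.710: |R|=0.27970 <1
  x=-1.511: |R|=0.26175 <1
  x=-3.453: |R|=1.58255 >1
  x=-3.013: |R|=1.05961 >1
  x=-2.997: |R|=1.04306 >1
Stable set (-2.9545, 0).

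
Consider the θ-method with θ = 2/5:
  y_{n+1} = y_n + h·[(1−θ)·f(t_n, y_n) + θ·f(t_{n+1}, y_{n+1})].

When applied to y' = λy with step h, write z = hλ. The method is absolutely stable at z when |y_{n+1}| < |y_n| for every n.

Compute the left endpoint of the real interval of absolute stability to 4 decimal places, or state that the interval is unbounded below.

z* = -10.0000.

Set f=λy, z=hλ:
  y_{n+1} = y_n + z·[3/5·y_n + 2/5·y_{n+1}] ⇒ (1 − 2/5z)y_{n+1} = (1 + 3/5z)y_n
  ⇒ R(z) = (1 + 3/5z)/(1 − 2/5z).

Need |R(x)|<1, x<0.
x=-1.34: |R|=0.1276
R=−1: 1+3/5x = −1+2/5x ⇒ -1/5x=2 ⇒ x=2/(-1/5)=-10.0000
Confirm numerically:
  x=-7.124: |R|=0.85058 <1
  x=-6.670: |R|=0.81843 <1
  x=-5.427: |R|=0.71156 <1
  x=-5.300: |R|=0.69872 <1
  x=-10.551: |R|=1.02111 >1
  x=-10.335: |R|=1.01305 >1
  x=-10.193: |R|=1.00760 >1
Stable set (-10.0000, 0).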